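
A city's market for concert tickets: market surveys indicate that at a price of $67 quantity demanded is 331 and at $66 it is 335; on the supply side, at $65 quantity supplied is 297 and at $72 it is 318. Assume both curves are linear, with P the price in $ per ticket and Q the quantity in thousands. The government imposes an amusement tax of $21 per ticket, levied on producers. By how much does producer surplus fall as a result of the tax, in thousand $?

Producer surplus falls by $3564 thousand.

Demand slope: (335 − 331)/(66 − 67) = -4, so Qd = 599 − 4P.
Supply slope: (318 − 297)/(72 − 65) = 3, so Qs = 3P + 102.
Before the tax: set 599 − 4P = 3P + 102 → P* = $71, Q* = 315.
With the tax collected from producers, supply shifts: Qs = 3(P − 21) + 102.
Solving gives Q = 279 with buyers paying $80 and producers receiving $59 (the $21 wedge).
ΔPS is the trapezoid between Q = 279 and Q = 315 of height $12: ½ · (315 + 279) · 12 = $3564.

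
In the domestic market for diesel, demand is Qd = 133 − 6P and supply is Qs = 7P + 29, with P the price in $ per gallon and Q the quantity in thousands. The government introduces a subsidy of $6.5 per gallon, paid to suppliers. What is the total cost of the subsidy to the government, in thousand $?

Before the subsidy: set 133 − 6P = 7P + 29 → P* = $8, Q* = 85.
With a per-unit subsidy paid to suppliers, each receives P + 6.5 per unit sold, so supply becomes Qs = 7(P + 6.5) + 29.
New equilibrium: consumers pay $4.5, suppliers receive $11, Q = 106. (Wedge: Pb − Ps = −6.5.)
Outlay = t · Q = 6.5 · 106 = $689.

Government outlay = $689 thousand.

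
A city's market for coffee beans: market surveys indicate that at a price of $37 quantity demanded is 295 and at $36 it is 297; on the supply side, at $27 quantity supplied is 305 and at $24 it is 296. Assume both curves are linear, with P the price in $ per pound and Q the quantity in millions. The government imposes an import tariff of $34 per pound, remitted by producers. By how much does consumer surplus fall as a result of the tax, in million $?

Consumer surplus falls by $5928.24 million.

Demand slope: (297 − 295)/(36 − 37) = -2, so Qd = 369 − 2P.
Supply slope: (296 − 305)/(24 − 27) = 3, so Qs = 3P + 224.
Without the tax, 369 − 2P = 3P + 224 gives 5P = 145, so P* = $29 and Q* = 311.
With the tax collected from producers, supply shifts: Qs = 3(P − 34) + 224.
Solving gives Q = 270.2 with consumers paying $49.4 and producers receiving $15.4 (the $34 wedge).
ΔCS is the trapezoid between Q = 270.2 and Q = 311 of height $20.4: ½ · (311 + 270.2) · 20.4 = $5928.24.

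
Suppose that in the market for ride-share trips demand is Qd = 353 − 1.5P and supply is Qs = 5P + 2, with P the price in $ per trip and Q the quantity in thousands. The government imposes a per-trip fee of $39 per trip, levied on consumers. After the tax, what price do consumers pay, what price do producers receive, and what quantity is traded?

Consumers pay $84; producers receive $45; quantity = 227.

Before the tax: set 353 − 1.5P = 5P + 2 → P* = $54, Q* = 272.
With the tax collected from consumers, demand (in seller-price terms) shifts: Qd = 353 − 1.5(P + 39).
Solving gives Q = 227 with consumers paying $84 and producers receiving $45 (the $39 wedge).
The less price-elastic side of the market bears the larger share of a per-unit tax.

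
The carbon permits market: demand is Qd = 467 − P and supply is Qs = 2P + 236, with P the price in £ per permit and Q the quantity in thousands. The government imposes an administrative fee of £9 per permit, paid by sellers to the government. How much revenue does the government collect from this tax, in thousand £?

Tax revenue = £3456 thousand.

Without the tax, 467 − P = 2P + 236 gives 3P = 231, so P* = £77 and Q* = 390.
With the tax collected from sellers, supply shifts: Qs = 2(P − 9) + 236.
Solving gives Q = 384 with buyers paying £83 and sellers receiving £74 (the £9 wedge).
Revenue = t · Q = 9 · 384 = £3456.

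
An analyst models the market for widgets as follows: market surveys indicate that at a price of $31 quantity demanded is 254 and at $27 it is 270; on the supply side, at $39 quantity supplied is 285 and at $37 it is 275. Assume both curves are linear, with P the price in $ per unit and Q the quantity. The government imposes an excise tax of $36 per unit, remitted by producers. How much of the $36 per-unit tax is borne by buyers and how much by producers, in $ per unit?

Buyers bear $20 per unit; producers bear $16 per unit.

Demand slope: (270 − 254)/(27 − 31) = -4, so Qd = 378 − 4P.
Supply slope: (275 − 285)/(37 − 39) = 5, so Qs = 5P + 90.
Without the tax, 378 − 4P = 5P + 90 gives 9P = 288, so P* = $32 and Q* = 250.
With the tax collected from producers, supply shifts: Qs = 5(P − 36) + 90.
New equilibrium: buyers pay $52, producers receive $16, Q = 170. (Wedge: Pb − Ps = 36.)
Burden on buyers: $20; on producers: $16. (They sum to $36.)
The less price-elastic side of the market bears the larger share of a per-unit tax.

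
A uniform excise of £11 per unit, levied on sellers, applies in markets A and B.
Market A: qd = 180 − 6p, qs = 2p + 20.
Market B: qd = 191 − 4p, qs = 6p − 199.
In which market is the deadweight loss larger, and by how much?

Market A: pre-tax p* = £20, q* = 60; post-tax q = 43.5; deadweight loss = £90.75.
Market B: pre-tax p* = £39, q* = 35; post-tax q = 8.6; deadweight loss = £145.2.
Difference: £90.75 vs £145.2 → market B is larger by £54.45.

Market B, by £54.45.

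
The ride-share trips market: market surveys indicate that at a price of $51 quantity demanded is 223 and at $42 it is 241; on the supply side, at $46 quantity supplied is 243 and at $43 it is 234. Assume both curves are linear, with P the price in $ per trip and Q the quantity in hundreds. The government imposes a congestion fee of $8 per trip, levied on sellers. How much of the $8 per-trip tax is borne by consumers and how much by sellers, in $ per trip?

Demand slope: (241 − 223)/(42 − 51) = -2, so Qd = 325 − 2P.
Supply slope: (234 − 243)/(43 − 46) = 3, so Qs = 3P + 105.
Without the tax, 325 − 2P = 3P + 105 gives 5P = 220, so P* = $44 and Q* = 237.
With the tax collected from sellers, supply shifts: Qs = 3(P − 8) + 105.
Solving gives Q = 227.4 with consumers paying $48.8 and sellers receiving $40.8 (the $8 wedge).
Burden on consumers: $4.8; on sellers: $3.2. (They sum to $8.)
The less price-elastic side of the market bears the larger share of a per-unit tax.

Consumers bear $4.8 per trip; sellers bear $3.2 per trip.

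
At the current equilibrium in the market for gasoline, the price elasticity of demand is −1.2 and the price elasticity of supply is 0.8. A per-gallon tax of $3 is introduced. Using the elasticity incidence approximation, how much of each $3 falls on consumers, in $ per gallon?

Consumers bear ≈ $1.2 per gallon.

Incidence ratio: consumers' share ≈ εs / (εs + |εd|) = 0.8 / (0.8 + 1.2) = 0.4.
So consumers bear ≈ 0.4 × $3 = $1.2; sellers bear $1.8.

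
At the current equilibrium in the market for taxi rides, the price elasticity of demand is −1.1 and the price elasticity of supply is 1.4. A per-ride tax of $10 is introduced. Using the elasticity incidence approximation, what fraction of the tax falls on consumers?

Consumers' share ≈ 0.56.

Incidence ratio: consumers' share ≈ εs / (εs + |εd|) = 1.4 / (1.4 + 1.1) = 0.56.
Supply is the more elastic side, so consumers bear the larger share.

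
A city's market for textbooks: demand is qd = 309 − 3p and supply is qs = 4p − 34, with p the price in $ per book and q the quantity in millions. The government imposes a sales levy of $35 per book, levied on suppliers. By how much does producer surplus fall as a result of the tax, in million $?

Without the tax, 309 − 3p = 4p − 34 gives 7p = 343, so p* = $49 and q* = 162.
With the tax collected from suppliers, supply shifts: qs = 4(p − 35) − 34.
Solving gives q = 102 with consumers paying $69 and suppliers receiving $34 (the $35 wedge).
ΔPS is the trapezoid between Q = 102 and Q = 162 of height $15: ½ · (162 + 102) · 15 = $1980.

Producer surplus falls by $1980 million.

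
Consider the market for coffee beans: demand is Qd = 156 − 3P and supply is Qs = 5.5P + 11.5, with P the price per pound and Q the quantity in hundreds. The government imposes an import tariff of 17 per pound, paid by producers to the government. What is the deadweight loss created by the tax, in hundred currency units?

Deadweight loss = 280.5 hundred.

Before the tax: set 156 − 3P = 5.5P + 11.5 → P* = 17, Q* = 105.
With the tax collected from producers, supply shifts: Qs = 5.5(P − 17) + 11.5.
New equilibrium: consumers pay 28, producers receive 11, Q = 72. (Wedge: Pb − Ps = 17.)
Quantity falls by |ΔQ| = |105 − 72| = 33.
DWL = ½ · t · |ΔQ| = ½ · 17 · 33 = 280.5.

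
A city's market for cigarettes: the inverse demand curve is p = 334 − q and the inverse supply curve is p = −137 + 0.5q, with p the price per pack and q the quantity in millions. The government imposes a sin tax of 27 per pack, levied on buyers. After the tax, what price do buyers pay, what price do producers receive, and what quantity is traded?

Inverting to q(p) form: qd = 334 − p; qs = 2p + 274.
Before the tax: set 334 − p = 2p + 274 → p* = 20, q* = 314.
With the tax collected from buyers, demand (in seller-price terms) shifts: qd = 334 − (p + 27).
New equilibrium: buyers pay 38, producers receive 11, q = 296. (Wedge: pb − ps = 27.)
The less price-elastic side of the market bears the larger share of a per-unit tax.

Buyers pay 38; producers receive 11; quantity = 296.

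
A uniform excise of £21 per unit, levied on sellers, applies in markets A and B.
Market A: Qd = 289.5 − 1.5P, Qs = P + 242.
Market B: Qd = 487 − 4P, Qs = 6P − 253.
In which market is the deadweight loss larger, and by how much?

Market B, by £396.9.

Market A: pre-tax P* = £19, Q* = 261; post-tax Q = 248.4; deadweight loss = £132.3.
Market B: pre-tax P* = £74, Q* = 191; post-tax Q = 140.6; deadweight loss = £529.2.
Difference: £132.3 vs £529.2 → market B is larger by £396.9.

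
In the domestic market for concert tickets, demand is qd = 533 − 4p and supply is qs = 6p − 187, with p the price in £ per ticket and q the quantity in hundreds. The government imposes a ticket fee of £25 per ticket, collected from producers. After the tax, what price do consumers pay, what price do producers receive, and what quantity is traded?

Consumers pay £87; producers receive £62; quantity = 185.

Without the tax, 533 − 4p = 6p − 187 gives 10p = 720, so p* = £72 and q* = 245.
With the tax collected from producers, supply shifts: qs = 6(p − 25) − 187.
New equilibrium: consumers pay £87, producers receive £62, q = 185. (Wedge: pb − ps = 25.)
The less price-elastic side of the market bears the larger share of a per-unit tax.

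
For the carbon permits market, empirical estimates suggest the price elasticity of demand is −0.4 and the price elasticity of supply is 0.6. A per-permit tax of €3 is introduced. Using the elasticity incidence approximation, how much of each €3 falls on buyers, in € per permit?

Buyers bear ≈ €1.8 per permit.

Incidence ratio: buyers' share ≈ εs / (εs + |εd|) = 0.6 / (0.6 + 0.4) = 0.6.
So buyers bear ≈ 0.6 × €3 = €1.8; sellers bear €1.2.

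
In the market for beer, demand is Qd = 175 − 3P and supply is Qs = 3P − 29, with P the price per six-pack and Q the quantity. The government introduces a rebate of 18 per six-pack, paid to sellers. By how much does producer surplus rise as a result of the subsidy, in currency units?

Without the subsidy, 175 − 3P = 3P − 29 gives 6P = 204, so P* = 34 and Q* = 73.
With a per-unit subsidy paid to sellers, each receives P + 18 per unit sold, so supply becomes Qs = 3(P + 18) − 29.
New equilibrium: consumers pay 25, sellers receive 43, Q = 100. (Wedge: Pb − Ps = −18.)
ΔPS is the trapezoid between Q = 100 and Q = 73 of height 9: ½ · (73 + 100) · 9 = 778.5.

Producer surplus rises by 778.5.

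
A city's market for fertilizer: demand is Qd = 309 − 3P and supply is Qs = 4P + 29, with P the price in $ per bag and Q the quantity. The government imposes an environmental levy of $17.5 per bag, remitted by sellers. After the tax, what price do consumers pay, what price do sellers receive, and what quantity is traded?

Consumers pay $50; sellers receive $32.5; quantity = 159.

Without the tax, 309 − 3P = 4P + 29 gives 7P = 280, so P* = $40 and Q* = 189.
With the tax collected from sellers, supply shifts: Qs = 4(P − 17.5) + 29.
New equilibrium: consumers pay $50, sellers receive $32.5, Q = 159. (Wedge: Pb − Ps = 17.5.)
The less price-elastic side of the market bears the larger share of a per-unit tax.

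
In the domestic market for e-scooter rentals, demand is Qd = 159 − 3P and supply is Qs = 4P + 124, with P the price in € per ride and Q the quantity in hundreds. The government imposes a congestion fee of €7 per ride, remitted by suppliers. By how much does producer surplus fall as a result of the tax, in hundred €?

Producer surplus falls by €414 hundred.

Before the tax: set 159 − 3P = 4P + 124 → P* = €5, Q* = 144.
With the tax collected from suppliers, supply shifts: Qs = 4(P − 7) + 124.
New equilibrium: consumers pay €9, suppliers receive €2, Q = 132. (Wedge: Pb − Ps = 7.)
ΔPS is the trapezoid between Q = 132 and Q = 144 of height €3: ½ · (144 + 132) · 3 = €414.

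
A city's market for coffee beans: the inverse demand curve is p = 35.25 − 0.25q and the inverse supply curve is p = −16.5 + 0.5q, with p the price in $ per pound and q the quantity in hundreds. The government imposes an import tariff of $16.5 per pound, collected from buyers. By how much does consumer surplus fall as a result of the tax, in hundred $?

Rewrite in direct form: qd = 141 − 4p and qs = 2p + 33.
Without the tax, 141 − 4p = 2p + 33 gives 6p = 108, so p* = $18 and q* = 69.
With the tax collected from buyers, demand (in seller-price terms) shifts: qd = 141 − 4(p + 16.5).
Solving gives q = 47 with buyers paying $23.5 and producers receiving $7 (the $16.5 wedge).
ΔCS is the trapezoid between Q = 47 and Q = 69 of height $5.5: ½ · (69 + 47) · 5.5 = $319.

Consumer surplus falls by $319 hundred.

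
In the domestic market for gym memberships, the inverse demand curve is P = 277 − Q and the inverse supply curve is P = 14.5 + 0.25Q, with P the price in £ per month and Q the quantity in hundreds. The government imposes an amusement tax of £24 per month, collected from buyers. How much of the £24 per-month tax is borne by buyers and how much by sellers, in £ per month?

Buyers bear £19.2 per month; sellers bear £4.8 per month.

Inverting to Q(P) form: Qd = 277 − P; Qs = 4P − 58.
Before the tax: set 277 − P = 4P − 58 → P* = £67, Q* = 210.
With the tax collected from buyers, demand (in seller-price terms) shifts: Qd = 277 − (P + 24).
New equilibrium: buyers pay £86.2, sellers receive £62.2, Q = 190.8. (Wedge: Pb − Ps = 24.)
Burden on buyers: £19.2; on sellers: £4.8. (They sum to £24.)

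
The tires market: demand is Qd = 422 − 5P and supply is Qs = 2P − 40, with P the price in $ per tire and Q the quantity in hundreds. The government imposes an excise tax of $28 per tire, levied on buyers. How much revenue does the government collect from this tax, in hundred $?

Before the tax: set 422 − 5P = 2P − 40 → P* = $66, Q* = 92.
With the tax collected from buyers, demand (in seller-price terms) shifts: Qd = 422 − 5(P + 28).
Solving gives Q = 52 with buyers paying $74 and suppliers receiving $46 (the $28 wedge).
Revenue = t · Q = 28 · 52 = $1456.

Tax revenue = $1456 hundred.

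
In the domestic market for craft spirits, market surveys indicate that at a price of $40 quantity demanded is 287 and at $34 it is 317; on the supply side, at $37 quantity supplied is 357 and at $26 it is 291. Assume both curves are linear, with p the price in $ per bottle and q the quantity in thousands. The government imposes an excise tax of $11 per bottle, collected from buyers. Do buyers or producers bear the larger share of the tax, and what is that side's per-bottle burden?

Buyers bear the larger share: $6 per bottle.

Demand slope: (317 − 287)/(34 − 40) = -5, so qd = 487 − 5p.
Supply slope: (291 − 357)/(26 − 37) = 6, so qs = 6p + 135.
Before the tax: set 487 − 5p = 6p + 135 → p* = $32, q* = 327.
With the tax collected from buyers, demand (in seller-price terms) shifts: qd = 487 − 5(p + 11).
New equilibrium: buyers pay $38, producers receive $27, q = 297. (Wedge: pb − ps = 11.)
Per-bottle burden: buyers $6, producers $5.
Buyers take the larger share because demand is less price-elastic here (demand slope 5 vs supply slope 6).
The less price-elastic side of the market bears the larger share of a per-unit tax.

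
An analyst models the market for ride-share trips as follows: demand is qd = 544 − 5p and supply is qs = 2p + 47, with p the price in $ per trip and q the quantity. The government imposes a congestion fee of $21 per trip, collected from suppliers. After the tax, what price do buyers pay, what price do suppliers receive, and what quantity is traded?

Without the tax, 544 − 5p = 2p + 47 gives 7p = 497, so p* = $71 and q* = 189.
With the tax collected from suppliers, supply shifts: qs = 2(p − 21) + 47.
Solving gives q = 159 with buyers paying $77 and suppliers receiving $56 (the $21 wedge).

Buyers pay $77; suppliers receive $56; quantity = 159.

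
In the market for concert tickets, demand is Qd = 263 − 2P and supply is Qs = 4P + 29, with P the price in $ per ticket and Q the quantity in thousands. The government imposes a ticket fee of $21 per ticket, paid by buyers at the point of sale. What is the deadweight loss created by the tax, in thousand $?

Without the tax, 263 − 2P = 4P + 29 gives 6P = 234, so P* = $39 and Q* = 185.
With the tax collected from buyers, demand (in seller-price terms) shifts: Qd = 263 − 2(P + 21).
Solving gives Q = 157 with buyers paying $53 and producers receiving $32 (the $21 wedge).
Quantity falls by |ΔQ| = |185 − 157| = 28.
DWL = ½ · t · |ΔQ| = ½ · 21 · 28 = $294.

Deadweight loss = $294 thousand.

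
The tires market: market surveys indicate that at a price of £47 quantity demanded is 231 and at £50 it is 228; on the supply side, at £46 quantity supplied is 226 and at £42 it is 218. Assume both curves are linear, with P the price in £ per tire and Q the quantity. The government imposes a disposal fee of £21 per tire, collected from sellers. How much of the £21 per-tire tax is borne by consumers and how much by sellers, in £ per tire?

Consumers bear £14 per tire; sellers bear £7 per tire.

Demand slope: (228 − 231)/(50 − 47) = -1, so Qd = 278 − P.
Supply slope: (218 − 226)/(42 − 46) = 2, so Qs = 2P + 134.
Without the tax, 278 − P = 2P + 134 gives 3P = 144, so P* = £48 and Q* = 230.
With the tax collected from sellers, supply shifts: Qs = 2(P − 21) + 134.
New equilibrium: consumers pay £62, sellers receive £41, Q = 216. (Wedge: Pb − Ps = 21.)
Burden on consumers: £14; on sellers: £7. (They sum to £21.)
The less price-elastic side of the market bears the larger share of a per-unit tax.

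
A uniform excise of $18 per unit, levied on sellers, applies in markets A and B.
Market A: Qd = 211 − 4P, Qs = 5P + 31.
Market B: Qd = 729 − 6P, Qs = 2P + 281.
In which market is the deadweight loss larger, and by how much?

Market A, by $117.

Market A: pre-tax P* = $20, Q* = 131; post-tax Q = 91; deadweight loss = $360.
Market B: pre-tax P* = $56, Q* = 393; post-tax Q = 366; deadweight loss = $243.
Difference: $360 vs $243 → market A is larger by $117.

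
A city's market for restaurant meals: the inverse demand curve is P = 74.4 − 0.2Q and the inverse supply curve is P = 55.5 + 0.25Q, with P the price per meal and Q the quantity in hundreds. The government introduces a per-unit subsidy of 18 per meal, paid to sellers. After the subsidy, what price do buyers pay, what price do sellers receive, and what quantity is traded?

Buyers pay 58; sellers receive 76; quantity = 82.

Rewrite in direct form: Qd = 372 − 5P and Qs = 4P − 222.
Without the subsidy, 372 − 5P = 4P − 222 gives 9P = 594, so P* = 66 and Q* = 42.
With a per-unit subsidy paid to sellers, each receives P + 18 per unit sold, so supply becomes Qs = 4(P + 18) − 222.
Solving gives Q = 82 with buyers paying 58 and sellers receiving 76 (the 18 wedge).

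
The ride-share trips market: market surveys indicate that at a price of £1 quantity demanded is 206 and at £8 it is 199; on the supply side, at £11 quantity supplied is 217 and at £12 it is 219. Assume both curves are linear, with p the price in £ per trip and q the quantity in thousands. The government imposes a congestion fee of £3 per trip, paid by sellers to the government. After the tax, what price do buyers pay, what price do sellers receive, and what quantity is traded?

Demand slope: (199 − 206)/(8 − 1) = -1, so qd = 207 − p.
Supply slope: (219 − 217)/(12 − 11) = 2, so qs = 2p + 195.
Without the tax, 207 − p = 2p + 195 gives 3p = 12, so p* = £4 and q* = 203.
With the tax collected from sellers, supply shifts: qs = 2(p − 3) + 195.
Solving gives q = 201 with buyers paying £6 and sellers receiving £3 (the £3 wedge).

Buyers pay £6; sellers receive £3; quantity = 201.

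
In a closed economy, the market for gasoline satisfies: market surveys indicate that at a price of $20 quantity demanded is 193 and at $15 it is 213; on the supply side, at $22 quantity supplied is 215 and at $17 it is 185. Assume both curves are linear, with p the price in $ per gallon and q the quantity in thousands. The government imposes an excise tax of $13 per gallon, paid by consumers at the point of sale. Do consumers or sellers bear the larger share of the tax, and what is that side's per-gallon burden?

Consumers bear the larger share: $7.8 per gallon.

Demand slope: (213 − 193)/(15 − 20) = -4, so qd = 273 − 4p.
Supply slope: (185 − 215)/(17 − 22) = 6, so qs = 6p + 83.
Without the tax, 273 − 4p = 6p + 83 gives 10p = 190, so p* = $19 and q* = 197.
With the tax collected from consumers, demand (in seller-price terms) shifts: qd = 273 − 4(p + 13).
New equilibrium: consumers pay $26.8, sellers receive $13.8, q = 165.8. (Wedge: pb − ps = 13.)
Per-gallon burden: consumers $7.8, sellers $5.2.
Consumers take the larger share because demand is less price-elastic here (demand slope 4 vs supply slope 6).
The less price-elastic side of the market bears the larger share of a per-unit tax.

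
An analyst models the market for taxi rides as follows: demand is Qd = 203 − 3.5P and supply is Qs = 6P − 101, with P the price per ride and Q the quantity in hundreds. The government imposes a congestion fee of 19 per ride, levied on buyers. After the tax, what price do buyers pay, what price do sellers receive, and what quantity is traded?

Buyers pay 44; sellers receive 25; quantity = 49.

Without the tax, 203 − 3.5P = 6P − 101 gives 9.5P = 304, so P* = 32 and Q* = 91.
With the tax collected from buyers, demand (in seller-price terms) shifts: Qd = 203 − 3.5(P + 19).
New equilibrium: buyers pay 44, sellers receive 25, Q = 49. (Wedge: Pb − Ps = 19.)
The less price-elastic side of the market bears the larger share of a per-unit tax.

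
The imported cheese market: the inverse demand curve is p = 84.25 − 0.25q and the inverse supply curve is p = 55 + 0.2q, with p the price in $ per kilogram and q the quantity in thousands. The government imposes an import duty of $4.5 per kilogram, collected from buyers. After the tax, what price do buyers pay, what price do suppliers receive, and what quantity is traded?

Rewrite in direct form: qd = 337 − 4p and qs = 5p − 275.
Without the tax, 337 − 4p = 5p − 275 gives 9p = 612, so p* = $68 and q* = 65.
With the tax collected from buyers, demand (in seller-price terms) shifts: qd = 337 − 4(p + 4.5).
Solving gives q = 55 with buyers paying $70.5 and suppliers receiving $66 (the $4.5 wedge).

Buyers pay $70.5; suppliers receive $66; quantity = 55.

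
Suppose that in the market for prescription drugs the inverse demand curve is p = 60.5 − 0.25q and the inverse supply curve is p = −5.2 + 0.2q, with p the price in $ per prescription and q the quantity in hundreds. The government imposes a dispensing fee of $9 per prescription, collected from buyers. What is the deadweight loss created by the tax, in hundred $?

Deadweight loss = $90 hundred.

Rewrite in direct form: qd = 242 − 4p and qs = 5p + 26.
Before the tax: set 242 − 4p = 5p + 26 → p* = $24, q* = 146.
With the tax collected from buyers, demand (in seller-price terms) shifts: qd = 242 − 4(p + 9).
Solving gives q = 126 with buyers paying $29 and producers receiving $20 (the $9 wedge).
Quantity falls by |ΔQ| = |146 − 126| = 20.
DWL = ½ · t · |ΔQ| = ½ · 9 · 20 = $90.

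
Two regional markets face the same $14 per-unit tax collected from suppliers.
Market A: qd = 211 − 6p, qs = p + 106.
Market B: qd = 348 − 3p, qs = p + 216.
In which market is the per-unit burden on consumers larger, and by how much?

Market B, by $1.5.

Market A: pre-tax p* = $15, q* = 121; post-tax q = 109; per-unit burden on consumers = $2.
Market B: pre-tax p* = $33, q* = 249; post-tax q = 238.5; per-unit burden on consumers = $3.5.
Difference: $2 vs $3.5 → market B is larger by $1.5.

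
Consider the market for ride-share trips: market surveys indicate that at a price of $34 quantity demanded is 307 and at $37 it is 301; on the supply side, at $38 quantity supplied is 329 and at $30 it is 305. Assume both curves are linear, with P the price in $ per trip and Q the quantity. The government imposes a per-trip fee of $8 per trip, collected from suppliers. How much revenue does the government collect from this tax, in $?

Tax revenue = $2411.2.

Demand slope: (301 − 307)/(37 − 34) = -2, so Qd = 375 − 2P.
Supply slope: (305 − 329)/(30 − 38) = 3, so Qs = 3P + 215.
Before the tax: set 375 − 2P = 3P + 215 → P* = $32, Q* = 311.
With the tax collected from suppliers, supply shifts: Qs = 3(P − 8) + 215.
Solving gives Q = 301.4 with consumers paying $36.8 and suppliers receiving $28.8 (the $8 wedge).
Revenue = t · Q = 8 · 301.4 = $2411.2.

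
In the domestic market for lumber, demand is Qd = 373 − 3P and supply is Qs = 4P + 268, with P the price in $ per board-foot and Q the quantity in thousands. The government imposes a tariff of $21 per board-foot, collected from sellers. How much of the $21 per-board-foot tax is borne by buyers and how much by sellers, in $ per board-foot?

Buyers bear $12 per board-foot; sellers bear $9 per board-foot.

Before the tax: set 373 − 3P = 4P + 268 → P* = $15, Q* = 328.
With the tax collected from sellers, supply shifts: Qs = 4(P − 21) + 268.
New equilibrium: buyers pay $27, sellers receive $6, Q = 292. (Wedge: Pb − Ps = 21.)
Burden on buyers: $12; on sellers: $9. (They sum to $21.)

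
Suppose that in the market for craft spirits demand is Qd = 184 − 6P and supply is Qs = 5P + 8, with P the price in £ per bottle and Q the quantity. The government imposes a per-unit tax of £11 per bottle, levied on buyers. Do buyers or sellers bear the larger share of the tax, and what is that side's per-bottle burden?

Sellers bear the larger share: £6 per bottle.

Without the tax, 184 − 6P = 5P + 8 gives 11P = 176, so P* = £16 and Q* = 88.
With the tax collected from buyers, demand (in seller-price terms) shifts: Qd = 184 − 6(P + 11).
New equilibrium: buyers pay £21, sellers receive £10, Q = 58. (Wedge: Pb − Ps = 11.)
Per-bottle burden: buyers £5, sellers £6.
Sellers take the larger share because supply is less price-elastic here (demand slope 6 vs supply slope 5).
The less price-elastic side of the market bears the larger share of a per-unit tax.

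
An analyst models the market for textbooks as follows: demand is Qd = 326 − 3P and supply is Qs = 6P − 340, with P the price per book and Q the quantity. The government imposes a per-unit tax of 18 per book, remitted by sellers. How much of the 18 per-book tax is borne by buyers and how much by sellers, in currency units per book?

Buyers bear 12 per book; sellers bear 6 per book.

Without the tax, 326 − 3P = 6P − 340 gives 9P = 666, so P* = 74 and Q* = 104.
With the tax collected from sellers, supply shifts: Qs = 6(P − 18) − 340.
Solving gives Q = 68 with buyers paying 86 and sellers receiving 68 (the 18 wedge).
Burden on buyers: 12; on sellers: 6. (They sum to 18.)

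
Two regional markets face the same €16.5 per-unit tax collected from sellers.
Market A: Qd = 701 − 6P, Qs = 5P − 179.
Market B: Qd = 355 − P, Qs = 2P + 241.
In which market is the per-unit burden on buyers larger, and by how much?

Market B, by €3.5.

Market A: pre-tax P* = €80, Q* = 221; post-tax Q = 176; per-unit burden on buyers = €7.5.
Market B: pre-tax P* = €38, Q* = 317; post-tax Q = 306; per-unit burden on buyers = €11.
Difference: €7.5 vs €11 → market B is larger by €3.5.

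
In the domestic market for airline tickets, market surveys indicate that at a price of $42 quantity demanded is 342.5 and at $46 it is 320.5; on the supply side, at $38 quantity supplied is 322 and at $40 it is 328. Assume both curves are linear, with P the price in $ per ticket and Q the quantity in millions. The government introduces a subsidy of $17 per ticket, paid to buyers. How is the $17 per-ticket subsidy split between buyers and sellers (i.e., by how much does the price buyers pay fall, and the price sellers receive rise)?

Buyers gain $6 per ticket; sellers gain $11 per ticket.

Demand slope: (320.5 − 342.5)/(46 − 42) = -5.5, so Qd = 573.5 − 5.5P.
Supply slope: (328 − 322)/(40 − 38) = 3, so Qs = 3P + 208.
Without the subsidy, 573.5 − 5.5P = 3P + 208 gives 8.5P = 365.5, so P* = $43 and Q* = 337.
With a per-unit subsidy paid to buyers, each effectively pays P − 17, so demand becomes Qd = 573.5 − 5.5(P − 17).
Solving gives Q = 370 with buyers paying $37 and sellers receiving $54 (the $17 wedge).
Gain to buyers: $6; to sellers: $11. (They sum to $17.)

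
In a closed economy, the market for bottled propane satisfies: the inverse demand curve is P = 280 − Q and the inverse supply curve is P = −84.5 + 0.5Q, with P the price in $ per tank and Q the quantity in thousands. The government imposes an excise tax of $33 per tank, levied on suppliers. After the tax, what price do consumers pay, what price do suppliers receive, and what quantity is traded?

Inverting to Q(P) form: Qd = 280 − P; Qs = 2P + 169.
Without the tax, 280 − P = 2P + 169 gives 3P = 111, so P* = $37 and Q* = 243.
With the tax collected from suppliers, supply shifts: Qs = 2(P − 33) + 169.
Solving gives Q = 221 with consumers paying $59 and suppliers receiving $26 (the $33 wedge).
The less price-elastic side of the market bears the larger share of a per-unit tax.

Consumers pay $59; suppliers receive $26; quantity = 221.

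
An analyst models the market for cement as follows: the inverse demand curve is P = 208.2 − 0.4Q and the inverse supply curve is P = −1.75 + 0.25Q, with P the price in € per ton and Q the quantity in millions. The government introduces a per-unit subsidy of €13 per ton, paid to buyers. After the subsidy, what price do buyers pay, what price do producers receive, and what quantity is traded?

Inverting to Q(P) form: Qd = 520.5 − 2.5P; Qs = 4P + 7.
Before the subsidy: set 520.5 − 2.5P = 4P + 7 → P* = €79, Q* = 323.
With a per-unit subsidy paid to buyers, each effectively pays P − 13, so demand becomes Qd = 520.5 − 2.5(P − 13).
New equilibrium: buyers pay €71, producers receive €84, Q = 343. (Wedge: Pb − Ps = −13.)

Buyers pay €71; producers receive €84; quantity = 343.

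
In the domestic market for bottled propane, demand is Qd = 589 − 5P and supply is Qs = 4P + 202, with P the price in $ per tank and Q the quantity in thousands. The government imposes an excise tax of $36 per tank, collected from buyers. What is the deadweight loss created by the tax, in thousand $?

Without the tax, 589 − 5P = 4P + 202 gives 9P = 387, so P* = $43 and Q* = 374.
With the tax collected from buyers, demand (in seller-price terms) shifts: Qd = 589 − 5(P + 36).
Solving gives Q = 294 with buyers paying $59 and sellers receiving $23 (the $36 wedge).
Quantity falls by |ΔQ| = |374 − 294| = 80.
DWL = ½ · t · |ΔQ| = ½ · 36 · 80 = $1440.

Deadweight loss = $1440 thousand.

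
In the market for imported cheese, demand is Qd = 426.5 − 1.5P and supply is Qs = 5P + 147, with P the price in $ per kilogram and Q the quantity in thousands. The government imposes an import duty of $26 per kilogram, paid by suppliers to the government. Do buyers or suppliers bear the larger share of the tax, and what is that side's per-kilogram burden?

Without the tax, 426.5 − 1.5P = 5P + 147 gives 6.5P = 279.5, so P* = $43 and Q* = 362.
With the tax collected from suppliers, supply shifts: Qs = 5(P − 26) + 147.
Solving gives Q = 332 with buyers paying $63 and suppliers receiving $37 (the $26 wedge).
Per-kilogram burden: buyers $20, suppliers $6.
Buyers take the larger share because demand is less price-elastic here (demand slope 1.5 vs supply slope 5).
The less price-elastic side of the market bears the larger share of a per-unit tax.

Buyers bear the larger share: $20 per kilogram.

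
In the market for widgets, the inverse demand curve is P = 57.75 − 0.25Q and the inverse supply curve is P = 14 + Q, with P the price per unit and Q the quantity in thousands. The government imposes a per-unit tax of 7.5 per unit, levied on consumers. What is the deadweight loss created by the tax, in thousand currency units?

Deadweight loss = 22.5 thousand.

Rewrite in direct form: Qd = 231 − 4P and Qs = P − 14.
Before the tax: set 231 − 4P = P − 14 → P* = 49, Q* = 35.
With the tax collected from consumers, demand (in seller-price terms) shifts: Qd = 231 − 4(P + 7.5).
New equilibrium: consumers pay 50.5, producers receive 43, Q = 29. (Wedge: Pb − Ps = 7.5.)
Quantity falls by |ΔQ| = |35 − 29| = 6.
DWL = ½ · t · |ΔQ| = ½ · 7.5 · 6 = 22.5.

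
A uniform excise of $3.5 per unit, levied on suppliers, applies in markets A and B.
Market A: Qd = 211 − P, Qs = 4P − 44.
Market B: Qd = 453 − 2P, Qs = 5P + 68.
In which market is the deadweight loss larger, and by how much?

Market A: pre-tax P* = $51, Q* = 160; post-tax Q = 157.2; deadweight loss = $4.9.
Market B: pre-tax P* = $55, Q* = 343; post-tax Q = 338; deadweight loss = $8.75.
Difference: $4.9 vs $8.75 → market B is larger by $3.85.

Market B, by $3.85.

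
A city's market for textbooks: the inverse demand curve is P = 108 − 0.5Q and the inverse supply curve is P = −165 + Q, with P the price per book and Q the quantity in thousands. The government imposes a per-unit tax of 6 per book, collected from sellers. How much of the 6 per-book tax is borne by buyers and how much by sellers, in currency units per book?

Inverting to Q(P) form: Qd = 216 − 2P; Qs = P + 165.
Without the tax, 216 − 2P = P + 165 gives 3P = 51, so P* = 17 and Q* = 182.
With the tax collected from sellers, supply shifts: Qs = (P − 6) + 165.
New equilibrium: buyers pay 19, sellers receive 13, Q = 178. (Wedge: Pb − Ps = 6.)
Burden on buyers: 2; on sellers: 4. (They sum to 6.)
The less price-elastic side of the market bears the larger share of a per-unit tax.

Buyers bear 2 per book; sellers bear 4 per book.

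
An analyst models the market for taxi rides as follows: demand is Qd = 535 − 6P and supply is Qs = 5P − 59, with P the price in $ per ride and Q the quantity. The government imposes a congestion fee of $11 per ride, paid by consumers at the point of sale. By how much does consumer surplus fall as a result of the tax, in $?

Before the tax: set 535 − 6P = 5P − 59 → P* = $54, Q* = 211.
With the tax collected from consumers, demand (in seller-price terms) shifts: Qd = 535 − 6(P + 11).
New equilibrium: consumers pay $59, suppliers receive $48, Q = 181. (Wedge: Pb − Ps = 11.)
ΔCS is the trapezoid between Q = 181 and Q = 211 of height $5: ½ · (211 + 181) · 5 = $980.

Consumer surplus falls by $980.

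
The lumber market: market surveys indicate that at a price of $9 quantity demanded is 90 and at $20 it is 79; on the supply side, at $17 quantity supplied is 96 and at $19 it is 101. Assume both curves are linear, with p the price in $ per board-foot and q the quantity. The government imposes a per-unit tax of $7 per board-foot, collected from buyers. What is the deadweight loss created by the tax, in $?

Demand slope: (79 − 90)/(20 − 9) = -1, so qd = 99 − p.
Supply slope: (101 − 96)/(19 − 17) = 2.5, so qs = 2.5p + 53.5.
Before the tax: set 99 − p = 2.5p + 53.5 → p* = $13, q* = 86.
With the tax collected from buyers, demand (in seller-price terms) shifts: qd = 99 − (p + 7).
New equilibrium: buyers pay $18, suppliers receive $11, q = 81. (Wedge: pb − ps = 7.)
Quantity falls by |ΔQ| = |86 − 81| = 5.
DWL = ½ · t · |ΔQ| = ½ · 7 · 5 = $17.5.

Deadweight loss = $17.5.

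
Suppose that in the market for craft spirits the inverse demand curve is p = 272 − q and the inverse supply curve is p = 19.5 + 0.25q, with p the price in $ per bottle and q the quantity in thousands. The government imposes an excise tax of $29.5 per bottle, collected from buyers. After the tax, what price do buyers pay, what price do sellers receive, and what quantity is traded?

Buyers pay $93.6; sellers receive $64.1; quantity = 178.4.

Inverting to q(p) form: qd = 272 − p; qs = 4p − 78.
Without the tax, 272 − p = 4p − 78 gives 5p = 350, so p* = $70 and q* = 202.
With the tax collected from buyers, demand (in seller-price terms) shifts: qd = 272 − (p + 29.5).
Solving gives q = 178.4 with buyers paying $93.6 and sellers receiving $64.1 (the $29.5 wedge).
The less price-elastic side of the market bears the larger share of a per-unit tax.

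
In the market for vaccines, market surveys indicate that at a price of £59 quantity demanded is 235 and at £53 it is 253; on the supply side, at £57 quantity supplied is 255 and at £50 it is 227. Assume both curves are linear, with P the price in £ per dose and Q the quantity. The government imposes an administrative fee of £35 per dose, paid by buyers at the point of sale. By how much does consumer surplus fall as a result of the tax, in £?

Demand slope: (253 − 235)/(53 − 59) = -3, so Qd = 412 − 3P.
Supply slope: (227 − 255)/(50 − 57) = 4, so Qs = 4P + 27.
Before the tax: set 412 − 3P = 4P + 27 → P* = £55, Q* = 247.
With the tax collected from buyers, demand (in seller-price terms) shifts: Qd = 412 − 3(P + 35).
Solving gives Q = 187 with buyers paying £75 and sellers receiving £40 (the £35 wedge).
ΔCS is the trapezoid between Q = 187 and Q = 247 of height £20: ½ · (247 + 187) · 20 = £4340.

Consumer surplus falls by £4340.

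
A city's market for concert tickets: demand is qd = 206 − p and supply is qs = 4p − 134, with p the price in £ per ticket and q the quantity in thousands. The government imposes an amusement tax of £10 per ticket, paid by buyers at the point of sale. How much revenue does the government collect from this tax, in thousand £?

Before the tax: set 206 − p = 4p − 134 → p* = £68, q* = 138.
With the tax collected from buyers, demand (in seller-price terms) shifts: qd = 206 − (p + 10).
Solving gives q = 130 with buyers paying £76 and suppliers receiving £66 (the £10 wedge).
Revenue = t · Q = 10 · 130 = £1300.

Tax revenue = £1300 thousand.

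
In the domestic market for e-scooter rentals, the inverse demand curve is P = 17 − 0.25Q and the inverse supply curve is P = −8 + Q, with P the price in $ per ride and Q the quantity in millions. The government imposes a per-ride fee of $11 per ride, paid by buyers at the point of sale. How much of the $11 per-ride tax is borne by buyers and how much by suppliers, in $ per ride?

Rewrite in direct form: Qd = 68 − 4P and Qs = P + 8.
Without the tax, 68 − 4P = P + 8 gives 5P = 60, so P* = $12 and Q* = 20.
With the tax collected from buyers, demand (in seller-price terms) shifts: Qd = 68 − 4(P + 11).
Solving gives Q = 11.2 with buyers paying $14.2 and suppliers receiving $3.2 (the $11 wedge).
Burden on buyers: $2.2; on suppliers: $8.8. (They sum to $11.)
The less price-elastic side of the market bears the larger share of a per-unit tax.

Buyers bear $2.2 per ride; suppliers bear $8.8 per ride.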